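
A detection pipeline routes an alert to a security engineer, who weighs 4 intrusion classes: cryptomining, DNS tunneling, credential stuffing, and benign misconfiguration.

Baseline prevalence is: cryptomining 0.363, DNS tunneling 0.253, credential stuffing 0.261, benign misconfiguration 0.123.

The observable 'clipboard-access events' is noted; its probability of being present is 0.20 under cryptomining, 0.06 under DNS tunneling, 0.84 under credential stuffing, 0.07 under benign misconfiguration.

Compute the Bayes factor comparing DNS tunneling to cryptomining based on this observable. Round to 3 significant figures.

0.300

Likelihood of this observable under each hypothesis:
  DNS tunneling: 0.06
  cryptomining: 0.2
Bayes factor = 0.06 / 0.2 ≈ 0.300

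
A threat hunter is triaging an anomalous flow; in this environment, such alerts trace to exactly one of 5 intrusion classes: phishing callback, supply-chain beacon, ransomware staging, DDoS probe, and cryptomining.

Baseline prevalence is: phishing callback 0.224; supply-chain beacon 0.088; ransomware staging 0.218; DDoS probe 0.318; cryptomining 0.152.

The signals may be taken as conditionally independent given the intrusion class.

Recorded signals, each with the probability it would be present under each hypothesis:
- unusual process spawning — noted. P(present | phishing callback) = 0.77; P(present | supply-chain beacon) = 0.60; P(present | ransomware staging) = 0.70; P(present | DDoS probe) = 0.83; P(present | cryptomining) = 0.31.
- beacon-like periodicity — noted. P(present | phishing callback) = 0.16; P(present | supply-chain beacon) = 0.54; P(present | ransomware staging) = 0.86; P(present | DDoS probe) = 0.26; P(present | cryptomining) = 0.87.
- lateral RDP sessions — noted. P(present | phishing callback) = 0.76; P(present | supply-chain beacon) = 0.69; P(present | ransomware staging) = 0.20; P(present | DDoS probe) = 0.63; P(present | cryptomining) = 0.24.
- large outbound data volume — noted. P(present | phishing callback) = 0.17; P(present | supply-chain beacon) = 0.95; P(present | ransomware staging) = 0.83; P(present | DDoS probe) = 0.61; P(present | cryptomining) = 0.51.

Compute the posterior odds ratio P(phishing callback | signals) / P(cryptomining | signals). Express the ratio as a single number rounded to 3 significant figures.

Unnormalized posterior weight (prior times the signal likelihoods) for each of the two hypotheses:
  phishing callback: 0.224 × 0.77 × 0.16 × 0.76 × 0.17 = 0.0035655
  cryptomining: 0.152 × 0.31 × 0.87 × 0.24 × 0.51 = 0.0050177
Posterior odds = 0.0035655 / 0.0050177 ≈ 0.711.

0.711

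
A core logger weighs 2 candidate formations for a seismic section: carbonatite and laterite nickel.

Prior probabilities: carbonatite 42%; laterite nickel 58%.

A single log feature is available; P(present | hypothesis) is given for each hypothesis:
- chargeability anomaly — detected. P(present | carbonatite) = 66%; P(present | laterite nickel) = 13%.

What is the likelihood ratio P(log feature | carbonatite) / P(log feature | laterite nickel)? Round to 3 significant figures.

The Bayes factor is the ratio of the two likelihoods.
  carbonatite: 0.66
  laterite nickel: 0.13
Bayes factor = 0.66 / 0.13 ≈ 5.08

5.08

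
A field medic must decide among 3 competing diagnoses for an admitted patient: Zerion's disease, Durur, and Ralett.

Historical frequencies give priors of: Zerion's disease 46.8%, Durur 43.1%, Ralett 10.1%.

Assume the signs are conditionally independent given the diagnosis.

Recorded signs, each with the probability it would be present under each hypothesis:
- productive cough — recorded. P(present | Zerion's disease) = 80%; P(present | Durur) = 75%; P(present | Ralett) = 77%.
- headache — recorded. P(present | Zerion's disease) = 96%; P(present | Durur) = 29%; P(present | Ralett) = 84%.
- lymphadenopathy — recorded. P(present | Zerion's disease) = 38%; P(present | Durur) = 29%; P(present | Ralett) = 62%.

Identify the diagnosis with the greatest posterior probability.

Zerion's disease

By Bayes' rule with conditional independence, the unnormalized weight for each hypothesis is prior × ∏ likelihoods:
  Zerion's disease: 0.468 × 0.80 × 0.96 × 0.38 = 0.13658
  Durur: 0.431 × 0.75 × 0.29 × 0.29 = 0.027185
  Ralett: 0.101 × 0.77 × 0.84 × 0.62 = 0.040503
The unnormalized weights sum to 0.20427.
P(Zerion's disease | evidence) ≈ 0.13658 / 0.20427 ≈ 0.669
P(Durur | evidence) ≈ 0.027185 / 0.20427 ≈ 0.133
P(Ralett | evidence) ≈ 0.040503 / 0.20427 ≈ 0.198
The largest is 0.669, so Zerion's disease is most probable.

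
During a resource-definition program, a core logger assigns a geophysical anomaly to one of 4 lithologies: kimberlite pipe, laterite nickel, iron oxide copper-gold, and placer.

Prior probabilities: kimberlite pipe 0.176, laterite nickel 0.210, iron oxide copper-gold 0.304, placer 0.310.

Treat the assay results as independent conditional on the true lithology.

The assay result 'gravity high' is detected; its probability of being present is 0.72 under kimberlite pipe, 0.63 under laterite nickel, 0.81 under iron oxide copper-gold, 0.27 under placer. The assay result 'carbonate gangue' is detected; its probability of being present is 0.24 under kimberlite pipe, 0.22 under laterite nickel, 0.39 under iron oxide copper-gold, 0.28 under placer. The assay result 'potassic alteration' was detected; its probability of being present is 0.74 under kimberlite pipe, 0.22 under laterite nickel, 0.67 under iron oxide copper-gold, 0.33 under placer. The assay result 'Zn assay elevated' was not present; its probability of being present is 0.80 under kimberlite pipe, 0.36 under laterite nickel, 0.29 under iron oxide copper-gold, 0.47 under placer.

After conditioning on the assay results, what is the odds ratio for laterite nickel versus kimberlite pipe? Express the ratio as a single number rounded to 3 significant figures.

0.910

Unnormalized posterior weight (prior times the assay result likelihoods) for each of the two hypotheses (using 1 − P(present | H) for each absent assay result):
  laterite nickel: 0.210 × 0.63 × 0.22 × 0.22 × (1 − 0.36) = 0.0040981
  kimberlite pipe: 0.176 × 0.72 × 0.24 × 0.74 × (1 − 0.80) = 0.0045011
Odds(laterite nickel : kimberlite pipe) = 0.0040981 / 0.0045011 ≈ 0.910.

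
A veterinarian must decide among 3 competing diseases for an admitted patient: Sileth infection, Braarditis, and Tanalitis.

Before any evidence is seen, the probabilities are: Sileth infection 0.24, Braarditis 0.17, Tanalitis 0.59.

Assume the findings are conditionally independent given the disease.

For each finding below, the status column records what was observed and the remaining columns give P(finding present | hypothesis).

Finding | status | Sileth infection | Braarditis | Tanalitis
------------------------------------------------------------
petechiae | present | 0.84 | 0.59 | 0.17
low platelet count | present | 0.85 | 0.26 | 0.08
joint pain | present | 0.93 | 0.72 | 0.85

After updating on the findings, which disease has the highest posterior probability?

Multiply each prior by the joint likelihood of the evidence pattern:
  Sileth infection: 0.24 × 0.84 × 0.85 × 0.93 = 0.15936
  Braarditis: 0.17 × 0.59 × 0.26 × 0.72 = 0.018776
  Tanalitis: 0.59 × 0.17 × 0.08 × 0.85 = 0.0068204
Marginal likelihood of the evidence = 0.18496.
P(Sileth infection | evidence) ≈ 0.15936 / 0.18496 ≈ 0.862
P(Braarditis | evidence) ≈ 0.018776 / 0.18496 ≈ 0.102
P(Tanalitis | evidence) ≈ 0.0068204 / 0.18496 ≈ 0.037
The largest is 0.862, so Sileth infection is most probable.

Sileth infection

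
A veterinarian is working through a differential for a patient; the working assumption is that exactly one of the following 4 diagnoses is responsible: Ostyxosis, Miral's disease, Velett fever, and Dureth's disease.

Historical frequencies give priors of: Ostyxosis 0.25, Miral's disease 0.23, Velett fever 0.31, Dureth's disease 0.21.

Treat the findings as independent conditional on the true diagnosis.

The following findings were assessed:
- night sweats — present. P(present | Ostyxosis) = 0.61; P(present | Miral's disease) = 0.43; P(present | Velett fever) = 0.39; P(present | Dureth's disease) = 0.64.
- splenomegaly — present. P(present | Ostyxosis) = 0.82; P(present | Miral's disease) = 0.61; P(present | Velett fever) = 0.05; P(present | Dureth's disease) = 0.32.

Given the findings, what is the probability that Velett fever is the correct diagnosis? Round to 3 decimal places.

By Bayes' rule with conditional independence, the unnormalized weight for each hypothesis is prior × ∏ likelihoods:
  Ostyxosis: 0.25 × 0.61 × 0.82 = 0.12505
  Miral's disease: 0.23 × 0.43 × 0.61 = 0.060329
  Velett fever: 0.31 × 0.39 × 0.05 = 0.006045
  Dureth's disease: 0.21 × 0.64 × 0.32 = 0.043008
The unnormalized weights sum to 0.23443.
P(Velett fever | evidence) = 0.006045 / 0.23443 ≈ 0.026.

0.026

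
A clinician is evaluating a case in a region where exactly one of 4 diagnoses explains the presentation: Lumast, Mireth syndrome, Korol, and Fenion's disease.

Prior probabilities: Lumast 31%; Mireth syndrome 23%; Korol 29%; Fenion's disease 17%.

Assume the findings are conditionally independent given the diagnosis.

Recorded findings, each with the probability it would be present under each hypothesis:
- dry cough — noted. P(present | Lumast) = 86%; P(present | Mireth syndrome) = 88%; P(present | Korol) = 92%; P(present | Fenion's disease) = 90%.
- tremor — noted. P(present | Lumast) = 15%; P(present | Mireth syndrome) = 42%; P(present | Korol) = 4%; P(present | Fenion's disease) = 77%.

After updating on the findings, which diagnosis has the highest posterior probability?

Multiply each prior by the joint likelihood of the evidence pattern:
  Lumast: 0.31 × 0.86 × 0.15 = 0.03999
  Mireth syndrome: 0.23 × 0.88 × 0.42 = 0.085008
  Korol: 0.29 × 0.92 × 0.04 = 0.010672
  Fenion's disease: 0.17 × 0.90 × 0.77 = 0.11781
Marginal likelihood of the evidence = 0.25348.
P(Lumast | evidence) ≈ 0.03999 / 0.25348 ≈ 0.158
P(Mireth syndrome | evidence) ≈ 0.085008 / 0.25348 ≈ 0.335
P(Korol | evidence) ≈ 0.010672 / 0.25348 ≈ 0.042
P(Fenion's disease | evidence) ≈ 0.11781 / 0.25348 ≈ 0.465
The largest is 0.465, so Fenion's disease is most probable.

Fenion's disease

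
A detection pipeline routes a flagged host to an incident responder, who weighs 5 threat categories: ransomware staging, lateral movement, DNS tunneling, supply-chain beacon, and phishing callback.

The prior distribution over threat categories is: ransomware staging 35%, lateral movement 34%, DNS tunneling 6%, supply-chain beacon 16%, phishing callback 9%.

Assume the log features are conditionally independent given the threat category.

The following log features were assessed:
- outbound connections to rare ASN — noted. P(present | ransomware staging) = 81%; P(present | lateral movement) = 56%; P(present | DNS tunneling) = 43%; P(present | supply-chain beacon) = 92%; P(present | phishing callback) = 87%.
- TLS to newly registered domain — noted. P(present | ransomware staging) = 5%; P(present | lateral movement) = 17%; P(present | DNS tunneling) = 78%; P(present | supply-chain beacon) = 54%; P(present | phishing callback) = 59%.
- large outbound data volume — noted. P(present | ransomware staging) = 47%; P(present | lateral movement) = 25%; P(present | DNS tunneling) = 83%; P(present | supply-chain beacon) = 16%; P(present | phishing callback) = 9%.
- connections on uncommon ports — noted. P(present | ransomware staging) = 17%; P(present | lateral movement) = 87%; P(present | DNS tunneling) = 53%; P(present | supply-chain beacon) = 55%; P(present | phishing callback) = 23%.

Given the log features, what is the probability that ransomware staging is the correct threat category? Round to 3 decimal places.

By Bayes' rule with conditional independence, the unnormalized weight for each hypothesis is prior × ∏ likelihoods:
  ransomware staging: 0.35 × 0.81 × 0.05 × 0.47 × 0.17 = 0.0011326
  lateral movement: 0.34 × 0.56 × 0.17 × 0.25 × 0.87 = 0.00704
  DNS tunneling: 0.06 × 0.43 × 0.78 × 0.83 × 0.53 = 0.0088525
  supply-chain beacon: 0.16 × 0.92 × 0.54 × 0.16 × 0.55 = 0.0069949
  phishing callback: 0.09 × 0.87 × 0.59 × 0.09 × 0.23 = 0.00095628
Marginal likelihood of the evidence = 0.024976.
P(ransomware staging | evidence) = 0.0011326 / 0.024976 ≈ 0.045.

0.045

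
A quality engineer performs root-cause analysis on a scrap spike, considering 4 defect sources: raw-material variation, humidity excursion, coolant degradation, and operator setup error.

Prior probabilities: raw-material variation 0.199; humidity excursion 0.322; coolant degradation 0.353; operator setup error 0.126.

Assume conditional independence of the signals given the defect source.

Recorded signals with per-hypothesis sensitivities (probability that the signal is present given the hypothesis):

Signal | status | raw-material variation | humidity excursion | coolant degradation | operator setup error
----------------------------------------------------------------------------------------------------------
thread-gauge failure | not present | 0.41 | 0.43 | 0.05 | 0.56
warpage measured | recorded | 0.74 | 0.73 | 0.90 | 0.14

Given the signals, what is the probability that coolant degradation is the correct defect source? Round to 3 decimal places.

For each hypothesis, the unnormalized posterior weight is prior × product of the signal likelihoods (using 1 − P(present | H) for each absent signal):
  raw-material variation: 0.199 × (1 − 0.41) × 0.74 = 0.086883
  humidity excursion: 0.322 × (1 − 0.43) × 0.73 = 0.13398
  coolant degradation: 0.353 × (1 − 0.05) × 0.90 = 0.30181
  operator setup error: 0.126 × (1 − 0.56) × 0.14 = 0.0077616
Normalizing constant Z = 0.086883 + 0.13398 + 0.30181 + 0.0077616 = 0.53044.
P(coolant degradation | evidence) = 0.30181 / 0.53044 ≈ 0.569.

0.569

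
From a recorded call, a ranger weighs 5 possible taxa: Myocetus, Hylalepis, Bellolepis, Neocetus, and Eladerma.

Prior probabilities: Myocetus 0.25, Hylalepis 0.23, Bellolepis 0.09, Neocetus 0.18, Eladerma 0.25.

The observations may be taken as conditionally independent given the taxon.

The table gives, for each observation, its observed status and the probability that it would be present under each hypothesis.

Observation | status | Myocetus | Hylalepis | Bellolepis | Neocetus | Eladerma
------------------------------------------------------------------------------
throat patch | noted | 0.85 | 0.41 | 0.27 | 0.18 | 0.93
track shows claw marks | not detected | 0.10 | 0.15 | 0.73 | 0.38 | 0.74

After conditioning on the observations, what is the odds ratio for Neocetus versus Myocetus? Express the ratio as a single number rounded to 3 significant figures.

Posterior odds equal prior odds times the likelihood ratio; only the two competing hypotheses matter (using 1 − P(present | H) for each absent observation).
  Neocetus: 0.18 × 0.18 × (1 − 0.38) = 0.020088
  Myocetus: 0.25 × 0.85 × (1 − 0.10) = 0.19125
Posterior odds = 0.020088 / 0.19125 ≈ 0.105.

0.105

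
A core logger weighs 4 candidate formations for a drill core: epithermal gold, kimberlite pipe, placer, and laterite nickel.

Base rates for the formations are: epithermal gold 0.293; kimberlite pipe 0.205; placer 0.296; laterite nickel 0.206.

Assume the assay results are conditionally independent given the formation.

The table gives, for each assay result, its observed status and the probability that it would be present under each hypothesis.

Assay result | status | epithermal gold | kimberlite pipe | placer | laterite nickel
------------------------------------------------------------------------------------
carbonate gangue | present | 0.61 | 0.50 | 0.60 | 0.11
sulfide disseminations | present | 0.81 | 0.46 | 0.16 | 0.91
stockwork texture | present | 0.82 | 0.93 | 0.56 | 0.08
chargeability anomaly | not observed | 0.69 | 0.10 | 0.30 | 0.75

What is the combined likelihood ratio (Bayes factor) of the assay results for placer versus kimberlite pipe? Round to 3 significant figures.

Joint likelihood of the assay result pattern under each hypothesis (using 1 − P(present | H) for each absent assay result):
  placer: 0.60 × 0.16 × 0.56 × (1 − 0.30) = 0.037632
  kimberlite pipe: 0.50 × 0.46 × 0.93 × (1 − 0.10) = 0.19251
Bayes factor = 0.037632 / 0.19251 ≈ 0.195

0.195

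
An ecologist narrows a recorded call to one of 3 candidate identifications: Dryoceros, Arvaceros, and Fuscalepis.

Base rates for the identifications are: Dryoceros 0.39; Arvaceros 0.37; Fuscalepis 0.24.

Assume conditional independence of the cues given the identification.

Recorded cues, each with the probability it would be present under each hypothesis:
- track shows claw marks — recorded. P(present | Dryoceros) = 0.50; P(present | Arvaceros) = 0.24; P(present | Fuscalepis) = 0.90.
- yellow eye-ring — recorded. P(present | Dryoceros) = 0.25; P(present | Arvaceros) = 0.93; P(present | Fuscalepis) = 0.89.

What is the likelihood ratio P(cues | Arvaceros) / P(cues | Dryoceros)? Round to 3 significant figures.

1.79

The Bayes factor is the ratio of the joint likelihoods of the cue pattern under the two hypotheses.
  Arvaceros: 0.24 × 0.93 = 0.2232
  Dryoceros: 0.50 × 0.25 = 0.125
Bayes factor = 0.2232 / 0.125 ≈ 1.79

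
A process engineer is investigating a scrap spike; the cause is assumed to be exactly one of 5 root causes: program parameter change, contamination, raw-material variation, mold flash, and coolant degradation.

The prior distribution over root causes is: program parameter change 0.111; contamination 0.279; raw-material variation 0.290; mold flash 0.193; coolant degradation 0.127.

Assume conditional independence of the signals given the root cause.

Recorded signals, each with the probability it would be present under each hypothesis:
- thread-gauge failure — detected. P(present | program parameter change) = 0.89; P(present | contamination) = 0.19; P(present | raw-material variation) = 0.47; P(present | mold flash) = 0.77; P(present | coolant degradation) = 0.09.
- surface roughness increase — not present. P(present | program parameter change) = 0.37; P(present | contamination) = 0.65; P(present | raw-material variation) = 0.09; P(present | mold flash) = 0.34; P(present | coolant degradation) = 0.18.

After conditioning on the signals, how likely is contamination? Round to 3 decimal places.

0.059

For each hypothesis, the unnormalized posterior weight is prior × product of the signal likelihoods (using 1 − P(present | H) for each absent signal):
  program parameter change: 0.111 × 0.89 × (1 − 0.37) = 0.062238
  contamination: 0.279 × 0.19 × (1 − 0.65) = 0.018554
  raw-material variation: 0.290 × 0.47 × (1 − 0.09) = 0.12403
  mold flash: 0.193 × 0.77 × (1 − 0.34) = 0.098083
  coolant degradation: 0.127 × 0.09 × (1 − 0.18) = 0.0093726
Normalizing constant Z = 0.062238 + 0.018554 + 0.12403 + 0.098083 + 0.0093726 = 0.31228.
P(contamination | evidence) = 0.018554 / 0.31228 ≈ 0.059.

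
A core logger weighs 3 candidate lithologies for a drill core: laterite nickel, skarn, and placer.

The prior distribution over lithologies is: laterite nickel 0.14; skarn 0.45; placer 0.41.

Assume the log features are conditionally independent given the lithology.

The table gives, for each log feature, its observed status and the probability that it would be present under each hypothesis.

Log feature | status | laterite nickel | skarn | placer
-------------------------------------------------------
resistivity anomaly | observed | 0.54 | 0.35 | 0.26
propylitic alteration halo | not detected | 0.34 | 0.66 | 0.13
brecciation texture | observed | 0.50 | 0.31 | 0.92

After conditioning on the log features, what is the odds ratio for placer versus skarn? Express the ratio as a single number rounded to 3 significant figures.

5.14

The normalizing constant cancels in an odds ratio, so compute prior × likelihood for the two hypotheses only (using 1 − P(present | H) for each absent log feature):
  placer: 0.41 × 0.26 × (1 − 0.13) × 0.92 = 0.085323
  skarn: 0.45 × 0.35 × (1 − 0.66) × 0.31 = 0.0166
Odds(placer : skarn) = 0.085323 / 0.0166 ≈ 5.14.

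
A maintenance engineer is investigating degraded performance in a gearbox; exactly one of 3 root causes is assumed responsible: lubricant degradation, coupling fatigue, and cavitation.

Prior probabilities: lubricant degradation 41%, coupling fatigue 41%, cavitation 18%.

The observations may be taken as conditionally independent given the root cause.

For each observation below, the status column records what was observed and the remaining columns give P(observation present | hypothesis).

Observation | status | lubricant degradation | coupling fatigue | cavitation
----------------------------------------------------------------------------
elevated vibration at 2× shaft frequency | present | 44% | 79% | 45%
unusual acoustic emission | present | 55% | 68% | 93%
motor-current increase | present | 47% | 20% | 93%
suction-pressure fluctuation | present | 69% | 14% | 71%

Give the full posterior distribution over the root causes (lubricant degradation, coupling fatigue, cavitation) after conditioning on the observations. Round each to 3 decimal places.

0.365, 0.070, 0.565

For each hypothesis, the unnormalized posterior weight is prior × product of the observation likelihoods:
  lubricant degradation: 0.41 × 0.44 × 0.55 × 0.47 × 0.69 = 0.032177
  coupling fatigue: 0.41 × 0.79 × 0.68 × 0.20 × 0.14 = 0.0061671
  cavitation: 0.18 × 0.45 × 0.93 × 0.93 × 0.71 = 0.04974
Marginal likelihood of the evidence = 0.088085.
P(lubricant degradation | evidence) = 0.032177 / 0.088085 ≈ 0.365
P(coupling fatigue | evidence) = 0.0061671 / 0.088085 ≈ 0.070
P(cavitation | evidence) = 0.04974 / 0.088085 ≈ 0.565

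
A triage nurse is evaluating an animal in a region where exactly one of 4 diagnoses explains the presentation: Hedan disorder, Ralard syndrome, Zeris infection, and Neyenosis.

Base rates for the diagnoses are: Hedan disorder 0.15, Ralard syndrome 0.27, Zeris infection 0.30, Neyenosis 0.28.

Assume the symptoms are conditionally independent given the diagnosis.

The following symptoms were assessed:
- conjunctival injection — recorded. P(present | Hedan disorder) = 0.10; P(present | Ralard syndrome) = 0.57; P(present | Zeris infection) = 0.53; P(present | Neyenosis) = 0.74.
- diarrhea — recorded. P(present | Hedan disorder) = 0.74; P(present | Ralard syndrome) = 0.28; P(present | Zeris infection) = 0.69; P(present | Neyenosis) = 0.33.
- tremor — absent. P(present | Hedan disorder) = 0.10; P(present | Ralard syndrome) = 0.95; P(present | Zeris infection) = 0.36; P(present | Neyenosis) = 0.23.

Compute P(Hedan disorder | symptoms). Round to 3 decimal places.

0.074

By Bayes' rule with conditional independence, the unnormalized weight for each hypothesis is prior × ∏ likelihoods (using 1 − P(present | H) for each absent symptom):
  Hedan disorder: 0.15 × 0.10 × 0.74 × (1 − 0.10) = 0.00999
  Ralard syndrome: 0.27 × 0.57 × 0.28 × (1 − 0.95) = 0.0021546
  Zeris infection: 0.30 × 0.53 × 0.69 × (1 − 0.36) = 0.070214
  Neyenosis: 0.28 × 0.74 × 0.33 × (1 − 0.23) = 0.05265
The unnormalized weights sum to 0.13501.
P(Hedan disorder | evidence) = 0.00999 / 0.13501 ≈ 0.074.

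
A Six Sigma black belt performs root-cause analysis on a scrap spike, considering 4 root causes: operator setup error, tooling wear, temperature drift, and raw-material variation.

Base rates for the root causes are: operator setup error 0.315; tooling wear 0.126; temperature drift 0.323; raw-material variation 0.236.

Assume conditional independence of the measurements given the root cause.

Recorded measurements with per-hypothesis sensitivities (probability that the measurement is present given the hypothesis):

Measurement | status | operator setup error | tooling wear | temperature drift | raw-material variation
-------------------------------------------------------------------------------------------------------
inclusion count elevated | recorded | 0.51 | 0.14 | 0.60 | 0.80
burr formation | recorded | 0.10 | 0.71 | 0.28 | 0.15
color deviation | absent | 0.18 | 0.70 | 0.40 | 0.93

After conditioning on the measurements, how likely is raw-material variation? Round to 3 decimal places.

0.039

For each hypothesis, the unnormalized posterior weight is prior × product of the measurement likelihoods (using 1 − P(present | H) for each absent measurement):
  operator setup error: 0.315 × 0.51 × 0.10 × (1 − 0.18) = 0.013173
  tooling wear: 0.126 × 0.14 × 0.71 × (1 − 0.70) = 0.0037573
  temperature drift: 0.323 × 0.60 × 0.28 × (1 − 0.40) = 0.032558
  raw-material variation: 0.236 × 0.80 × 0.15 × (1 − 0.93) = 0.0019824
Marginal likelihood of the evidence = 0.051471.
P(raw-material variation | evidence) = 0.0019824 / 0.051471 ≈ 0.039.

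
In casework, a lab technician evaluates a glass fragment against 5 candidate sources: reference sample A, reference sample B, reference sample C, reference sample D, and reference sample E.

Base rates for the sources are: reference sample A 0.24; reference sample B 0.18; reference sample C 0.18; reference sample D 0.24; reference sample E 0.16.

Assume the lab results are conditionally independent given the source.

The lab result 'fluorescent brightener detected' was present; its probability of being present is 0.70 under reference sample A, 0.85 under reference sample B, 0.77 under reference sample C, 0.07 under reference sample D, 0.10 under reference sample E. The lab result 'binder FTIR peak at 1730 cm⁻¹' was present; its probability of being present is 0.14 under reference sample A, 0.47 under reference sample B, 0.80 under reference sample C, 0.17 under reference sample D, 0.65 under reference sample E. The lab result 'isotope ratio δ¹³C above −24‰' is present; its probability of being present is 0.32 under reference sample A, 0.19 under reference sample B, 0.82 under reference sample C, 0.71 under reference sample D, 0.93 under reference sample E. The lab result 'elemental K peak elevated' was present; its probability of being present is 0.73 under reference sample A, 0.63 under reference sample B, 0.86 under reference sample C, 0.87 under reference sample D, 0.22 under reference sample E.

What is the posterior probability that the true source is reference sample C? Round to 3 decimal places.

0.813

Multiply each prior by the joint likelihood of the lab result pattern:
  reference sample A: 0.24 × 0.70 × 0.14 × 0.32 × 0.73 = 0.0054943
  reference sample B: 0.18 × 0.85 × 0.47 × 0.19 × 0.63 = 0.0086076
  reference sample C: 0.18 × 0.77 × 0.80 × 0.82 × 0.86 = 0.078193
  reference sample D: 0.24 × 0.07 × 0.17 × 0.71 × 0.87 = 0.0017642
  reference sample E: 0.16 × 0.10 × 0.65 × 0.93 × 0.22 = 0.0021278
Normalizing constant Z = 0.0054943 + 0.0086076 + 0.078193 + 0.0017642 + 0.0021278 = 0.096186.
P(reference sample C | evidence) = 0.078193 / 0.096186 ≈ 0.813.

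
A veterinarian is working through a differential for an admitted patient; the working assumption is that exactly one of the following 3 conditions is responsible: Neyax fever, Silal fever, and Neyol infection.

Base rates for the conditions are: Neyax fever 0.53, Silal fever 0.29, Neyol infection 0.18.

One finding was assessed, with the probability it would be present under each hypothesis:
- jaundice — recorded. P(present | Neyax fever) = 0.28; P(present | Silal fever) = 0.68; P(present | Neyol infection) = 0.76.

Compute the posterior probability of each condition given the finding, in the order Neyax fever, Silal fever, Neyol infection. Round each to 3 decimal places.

By Bayes' rule, the unnormalized weight for each hypothesis is prior × likelihood:
  Neyax fever: 0.53 × 0.28 = 0.1484
  Silal fever: 0.29 × 0.68 = 0.1972
  Neyol infection: 0.18 × 0.76 = 0.1368
Normalizing constant Z = 0.1484 + 0.1972 + 0.1368 = 0.4824.
P(Neyax fever | evidence) = 0.1484 / 0.4824 ≈ 0.308
P(Silal fever | evidence) = 0.1972 / 0.4824 ≈ 0.409
P(Neyol infection | evidence) = 0.1368 / 0.4824 ≈ 0.284

0.308, 0.409, 0.284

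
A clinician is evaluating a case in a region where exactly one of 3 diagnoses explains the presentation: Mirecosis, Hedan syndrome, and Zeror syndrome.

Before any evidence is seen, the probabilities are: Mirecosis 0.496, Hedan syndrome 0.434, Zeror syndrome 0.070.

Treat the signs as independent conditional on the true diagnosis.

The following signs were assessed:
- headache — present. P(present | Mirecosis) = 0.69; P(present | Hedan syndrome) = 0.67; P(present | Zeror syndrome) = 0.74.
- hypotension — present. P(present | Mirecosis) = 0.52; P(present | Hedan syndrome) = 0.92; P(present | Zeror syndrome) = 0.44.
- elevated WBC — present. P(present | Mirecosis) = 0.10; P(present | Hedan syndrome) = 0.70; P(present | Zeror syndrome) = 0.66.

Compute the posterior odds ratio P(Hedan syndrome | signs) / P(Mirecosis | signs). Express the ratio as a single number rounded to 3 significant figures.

10.5

Posterior odds equal prior odds times the likelihood ratio; only the two competing hypotheses matter.
  Hedan syndrome: 0.434 × 0.67 × 0.92 × 0.70 = 0.18726
  Mirecosis: 0.496 × 0.69 × 0.52 × 0.10 = 0.017796
Posterior odds = 0.18726 / 0.017796 ≈ 10.5.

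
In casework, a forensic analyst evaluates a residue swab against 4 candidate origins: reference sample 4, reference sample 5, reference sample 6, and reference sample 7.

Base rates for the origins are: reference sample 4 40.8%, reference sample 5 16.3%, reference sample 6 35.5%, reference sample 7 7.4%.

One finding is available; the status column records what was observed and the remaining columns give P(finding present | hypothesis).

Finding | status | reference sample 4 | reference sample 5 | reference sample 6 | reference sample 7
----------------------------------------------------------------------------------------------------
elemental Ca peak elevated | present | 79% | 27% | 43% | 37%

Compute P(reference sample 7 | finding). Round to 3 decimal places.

By Bayes' rule, the unnormalized weight for each hypothesis is prior × likelihood:
  reference sample 4: 0.408 × 0.79 = 0.32232
  reference sample 5: 0.163 × 0.27 = 0.04401
  reference sample 6: 0.355 × 0.43 = 0.15265
  reference sample 7: 0.074 × 0.37 = 0.02738
Marginal likelihood of the evidence = 0.54636.
P(reference sample 7 | evidence) = 0.02738 / 0.54636 ≈ 0.050.

0.050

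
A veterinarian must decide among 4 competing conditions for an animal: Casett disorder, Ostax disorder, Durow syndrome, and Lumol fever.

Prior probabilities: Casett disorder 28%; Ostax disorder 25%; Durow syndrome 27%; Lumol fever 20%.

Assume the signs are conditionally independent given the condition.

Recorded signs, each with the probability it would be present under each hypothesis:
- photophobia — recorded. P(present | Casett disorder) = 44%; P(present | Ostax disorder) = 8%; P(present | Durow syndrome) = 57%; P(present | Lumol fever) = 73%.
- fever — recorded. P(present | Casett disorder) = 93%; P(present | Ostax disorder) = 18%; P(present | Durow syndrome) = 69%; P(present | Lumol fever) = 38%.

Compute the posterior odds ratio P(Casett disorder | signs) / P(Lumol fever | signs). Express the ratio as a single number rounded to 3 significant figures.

The normalizing constant cancels in an odds ratio, so compute prior × likelihood for the two hypotheses only:
  Casett disorder: 0.28 × 0.44 × 0.93 = 0.11458
  Lumol fever: 0.20 × 0.73 × 0.38 = 0.05548
Odds(Casett disorder : Lumol fever) = 0.11458 / 0.05548 ≈ 2.07.

2.07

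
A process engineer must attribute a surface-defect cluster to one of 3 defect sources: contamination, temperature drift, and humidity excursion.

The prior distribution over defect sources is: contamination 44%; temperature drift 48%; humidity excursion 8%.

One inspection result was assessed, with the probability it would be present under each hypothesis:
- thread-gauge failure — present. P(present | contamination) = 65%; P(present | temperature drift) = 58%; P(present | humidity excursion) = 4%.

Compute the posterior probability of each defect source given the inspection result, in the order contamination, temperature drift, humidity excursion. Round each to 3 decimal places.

Multiply each prior by the likelihood of the inspection result:
  contamination: 0.44 × 0.65 = 0.286
  temperature drift: 0.48 × 0.58 = 0.2784
  humidity excursion: 0.08 × 0.04 = 0.0032
Normalizing constant Z = 0.286 + 0.2784 + 0.0032 = 0.5676.
P(contamination | evidence) = 0.286 / 0.5676 ≈ 0.504
P(temperature drift | evidence) = 0.2784 / 0.5676 ≈ 0.490
P(humidity excursion | evidence) = 0.0032 / 0.5676 ≈ 0.006

0.504, 0.490, 0.006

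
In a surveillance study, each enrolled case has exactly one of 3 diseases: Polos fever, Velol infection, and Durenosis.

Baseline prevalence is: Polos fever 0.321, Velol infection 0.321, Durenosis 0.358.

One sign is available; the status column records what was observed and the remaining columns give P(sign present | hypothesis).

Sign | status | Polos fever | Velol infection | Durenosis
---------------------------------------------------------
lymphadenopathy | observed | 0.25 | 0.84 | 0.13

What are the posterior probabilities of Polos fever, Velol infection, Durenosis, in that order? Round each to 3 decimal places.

For each hypothesis, the unnormalized posterior weight is prior × likelihood:
  Polos fever: 0.321 × 0.25 = 0.08025
  Velol infection: 0.321 × 0.84 = 0.26964
  Durenosis: 0.358 × 0.13 = 0.04654
Marginal likelihood of the evidence = 0.39643.
P(Polos fever | evidence) = 0.08025 / 0.39643 ≈ 0.202
P(Velol infection | evidence) = 0.26964 / 0.39643 ≈ 0.680
P(Durenosis | evidence) = 0.04654 / 0.39643 ≈ 0.117

0.202, 0.680, 0.117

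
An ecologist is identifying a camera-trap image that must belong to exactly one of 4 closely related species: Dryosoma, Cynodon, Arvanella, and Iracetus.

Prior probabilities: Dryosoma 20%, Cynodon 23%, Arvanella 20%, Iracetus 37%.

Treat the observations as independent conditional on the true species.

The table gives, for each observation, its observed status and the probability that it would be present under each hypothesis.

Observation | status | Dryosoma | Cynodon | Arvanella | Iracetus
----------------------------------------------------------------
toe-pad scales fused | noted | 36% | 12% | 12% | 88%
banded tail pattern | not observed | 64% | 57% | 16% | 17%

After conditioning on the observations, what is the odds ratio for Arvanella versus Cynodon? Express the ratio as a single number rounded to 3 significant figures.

The normalizing constant cancels in an odds ratio, so compute prior × likelihood for the two hypotheses only (using 1 − P(present | H) for each absent observation):
  Arvanella: 0.20 × 0.12 × (1 − 0.16) = 0.02016
  Cynodon: 0.23 × 0.12 × (1 − 0.57) = 0.011868
Posterior odds = 0.02016 / 0.011868 ≈ 1.70.

1.70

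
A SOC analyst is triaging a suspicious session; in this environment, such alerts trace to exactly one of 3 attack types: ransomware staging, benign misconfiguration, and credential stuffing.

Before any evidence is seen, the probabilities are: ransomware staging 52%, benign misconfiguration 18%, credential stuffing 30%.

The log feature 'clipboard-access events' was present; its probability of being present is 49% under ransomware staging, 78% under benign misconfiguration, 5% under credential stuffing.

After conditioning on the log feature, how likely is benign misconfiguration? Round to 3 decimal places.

0.342

Multiply each prior by the likelihood of the log feature:
  ransomware staging: 0.52 × 0.49 = 0.2548
  benign misconfiguration: 0.18 × 0.78 = 0.1404
  credential stuffing: 0.30 × 0.05 = 0.015
Normalizing constant Z = 0.2548 + 0.1404 + 0.015 = 0.4102.
P(benign misconfiguration | evidence) = 0.1404 / 0.4102 ≈ 0.342.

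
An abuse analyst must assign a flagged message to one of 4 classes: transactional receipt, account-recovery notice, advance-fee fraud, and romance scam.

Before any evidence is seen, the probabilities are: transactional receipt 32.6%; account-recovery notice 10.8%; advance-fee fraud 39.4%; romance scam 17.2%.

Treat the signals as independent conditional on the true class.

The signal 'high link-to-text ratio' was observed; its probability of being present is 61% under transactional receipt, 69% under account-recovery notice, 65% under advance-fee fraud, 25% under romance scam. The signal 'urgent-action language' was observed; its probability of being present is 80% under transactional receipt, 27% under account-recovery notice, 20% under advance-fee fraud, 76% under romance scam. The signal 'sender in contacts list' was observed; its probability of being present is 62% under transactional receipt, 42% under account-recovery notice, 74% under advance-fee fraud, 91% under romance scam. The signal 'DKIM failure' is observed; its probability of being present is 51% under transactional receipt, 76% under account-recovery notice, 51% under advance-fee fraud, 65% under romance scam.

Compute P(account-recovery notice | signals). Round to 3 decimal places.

0.067

By Bayes' rule with conditional independence, the unnormalized weight for each hypothesis is prior × ∏ likelihoods:
  transactional receipt: 0.326 × 0.61 × 0.80 × 0.62 × 0.51 = 0.050304
  account-recovery notice: 0.108 × 0.69 × 0.27 × 0.42 × 0.76 = 0.0064224
  advance-fee fraud: 0.394 × 0.65 × 0.20 × 0.74 × 0.51 = 0.01933
  romance scam: 0.172 × 0.25 × 0.76 × 0.91 × 0.65 = 0.01933
Normalizing constant Z = 0.050304 + 0.0064224 + 0.01933 + 0.01933 = 0.095387.
P(account-recovery notice | evidence) = 0.0064224 / 0.095387 ≈ 0.067.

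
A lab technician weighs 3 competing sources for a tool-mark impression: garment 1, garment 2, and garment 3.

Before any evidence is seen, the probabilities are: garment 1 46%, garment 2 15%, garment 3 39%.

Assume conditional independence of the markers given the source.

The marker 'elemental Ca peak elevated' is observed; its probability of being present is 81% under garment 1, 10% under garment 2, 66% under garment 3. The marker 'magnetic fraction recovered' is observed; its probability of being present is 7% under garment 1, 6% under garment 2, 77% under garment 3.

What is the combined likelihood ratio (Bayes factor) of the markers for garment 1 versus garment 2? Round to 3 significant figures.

Joint likelihood of the marker pattern under each hypothesis:
  garment 1: 0.81 × 0.07 = 0.0567
  garment 2: 0.10 × 0.06 = 0.006
Bayes factor = 0.0567 / 0.006 ≈ 9.45

9.45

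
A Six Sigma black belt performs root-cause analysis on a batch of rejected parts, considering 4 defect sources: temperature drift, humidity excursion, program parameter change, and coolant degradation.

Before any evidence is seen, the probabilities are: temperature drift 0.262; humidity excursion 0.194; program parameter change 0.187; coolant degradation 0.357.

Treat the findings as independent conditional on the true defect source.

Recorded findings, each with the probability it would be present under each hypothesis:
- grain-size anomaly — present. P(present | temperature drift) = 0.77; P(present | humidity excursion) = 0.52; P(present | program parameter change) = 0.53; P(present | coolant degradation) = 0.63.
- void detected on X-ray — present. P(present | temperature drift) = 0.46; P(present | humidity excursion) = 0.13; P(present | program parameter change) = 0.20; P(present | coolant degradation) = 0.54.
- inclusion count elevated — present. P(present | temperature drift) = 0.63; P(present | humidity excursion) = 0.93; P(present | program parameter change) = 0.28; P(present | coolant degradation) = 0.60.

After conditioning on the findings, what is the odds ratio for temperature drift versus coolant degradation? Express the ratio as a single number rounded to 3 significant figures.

Unnormalized posterior weight (prior times the finding likelihoods) for each of the two hypotheses:
  temperature drift: 0.262 × 0.77 × 0.46 × 0.63 = 0.058464
  coolant degradation: 0.357 × 0.63 × 0.54 × 0.60 = 0.072871
Odds(temperature drift : coolant degradation) = 0.058464 / 0.072871 ≈ 0.802.

0.802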